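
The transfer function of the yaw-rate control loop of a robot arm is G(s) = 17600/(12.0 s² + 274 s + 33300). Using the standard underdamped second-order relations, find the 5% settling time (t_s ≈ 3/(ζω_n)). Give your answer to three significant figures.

Dividing through by 12.0: denominator becomes s² + 22.83 s + 2775.
So ω_n = √2775 = 52.7 rad/s and ζ = 22.83/(2·52.7) = 0.217.
t_s ≈ 3/(ζω_n) = 0.263 s.

t_s ≈ 0.263 s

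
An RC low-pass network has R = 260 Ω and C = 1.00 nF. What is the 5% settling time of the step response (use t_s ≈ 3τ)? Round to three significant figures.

τ = RC = 260 × 1.00 nF = 0.000000260 s.
t_s ≈ 3τ = 0.000000780 s.

t_s ≈ 0.000000780 s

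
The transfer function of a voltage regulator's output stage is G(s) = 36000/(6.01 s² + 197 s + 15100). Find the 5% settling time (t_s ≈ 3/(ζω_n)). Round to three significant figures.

t_s ≈ 0.183 s

Dividing through by 6.01: denominator becomes s² + 32.78 s + 2512.
So ω_n = √2512 = 50.1 rad/s and ζ = 32.78/(2·50.1) = 0.327.
t_s ≈ 3/(ζω_n) = 0.183 s.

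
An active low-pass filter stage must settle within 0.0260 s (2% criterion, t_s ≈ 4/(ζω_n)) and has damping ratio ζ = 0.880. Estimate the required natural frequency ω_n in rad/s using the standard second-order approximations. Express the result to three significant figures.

ω_n ≈ 175 rad/s

Rearranging t_s ≈ 4/(ζω_n) gives ω_n = 4/(ζ·t_s) = 4/(0.880 × 0.0260) = 175 rad/s.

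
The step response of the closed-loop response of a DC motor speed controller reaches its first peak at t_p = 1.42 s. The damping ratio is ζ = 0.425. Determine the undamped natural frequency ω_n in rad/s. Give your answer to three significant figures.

ω_n ≈ 2.44 rad/s

Peak time t_p = π/ω_d, so ω_d = π/t_p = π/1.42 = 2.21 rad/s.
ω_n = ω_d/√(1−ζ²) = 2.21/√0.819 = 2.44 rad/s.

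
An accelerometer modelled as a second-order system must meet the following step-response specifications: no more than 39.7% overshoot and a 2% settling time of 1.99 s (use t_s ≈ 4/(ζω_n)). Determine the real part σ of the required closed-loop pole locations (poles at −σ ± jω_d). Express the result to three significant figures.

σ ≈ 2.01

The settling-time spec alone fixes σ = ζω_n = 4/t_s = 4/1.99 = 2.01.
(Overshoot then fixes ζ = 0.282 and hence ω_d = σ·√(1−ζ²)/ζ = 6.84 rad/s.)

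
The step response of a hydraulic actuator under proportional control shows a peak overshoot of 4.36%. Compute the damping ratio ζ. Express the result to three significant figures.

ζ = −ln(OS)/√(π² + (ln OS)²). With OS = 0.0436, ln OS = −3.133 and ζ = 3.133/4.437 = 0.706.

ζ ≈ 0.706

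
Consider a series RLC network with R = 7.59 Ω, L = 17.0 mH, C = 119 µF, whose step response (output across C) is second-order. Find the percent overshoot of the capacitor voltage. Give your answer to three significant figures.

For a series RLC circuit (capacitor voltage as output), ω_n = 1/√(LC) = 1/√(17.0 mH · 119 µF) = 703 rad/s.
ζ = (R/2)·√(C/L) = (7.59/2)·√(119 µF/17.0 mH) = 0.318.
Overshoot: exp(−π·0.318/√(1−0.318²)) = 0.349, i.e. 34.9%.

%OS ≈ 34.9%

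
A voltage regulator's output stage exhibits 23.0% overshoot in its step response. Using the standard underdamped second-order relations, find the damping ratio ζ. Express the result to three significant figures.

ζ = −ln(OS)/√(π² + (ln OS)²). With OS = 0.230, ln OS = −1.470 and ζ = 1.470/3.468 = 0.424.

ζ ≈ 0.424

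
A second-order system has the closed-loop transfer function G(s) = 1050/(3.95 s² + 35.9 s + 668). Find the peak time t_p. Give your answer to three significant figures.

Dividing through by 3.95: denominator becomes s² + 9.089 s + 169.1.
So ω_n = √169.1 = 13.0 rad/s and ζ = 9.089/(2·13.0) = 0.349.
ω_d = ω_n√(1−ζ²) = 12.2 rad/s. t_p = π/ω_d = 0.258 s.

t_p ≈ 0.258 s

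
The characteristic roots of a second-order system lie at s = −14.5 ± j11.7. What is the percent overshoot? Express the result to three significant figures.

The poles are at −σ ± jω_d with σ = 14.5 and ω_d = 11.7, so ω_n = √(σ²+ω_d²) = 18.6 rad/s and ζ = σ/ω_n = 0.778.
Overshoot: exp(−π·0.778/√(1−0.778²)) = 0.0204, i.e. 2.04%.

%OS ≈ 2.04%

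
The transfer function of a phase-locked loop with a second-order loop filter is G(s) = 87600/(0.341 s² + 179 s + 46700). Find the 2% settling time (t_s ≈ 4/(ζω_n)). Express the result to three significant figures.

Dividing through by 0.341: denominator becomes s² + 524.9 s + 137000.
So ω_n = √137000 = 370 rad/s and ζ = 524.9/(2·370) = 0.709.
t_s ≈ 4/(ζω_n) = 0.0152 s.

t_s ≈ 0.0152 s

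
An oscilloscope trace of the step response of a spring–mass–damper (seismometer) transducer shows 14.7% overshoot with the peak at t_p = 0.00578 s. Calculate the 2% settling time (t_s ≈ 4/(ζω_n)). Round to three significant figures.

t_s ≈ 0.0121 s

ζ from %OS: ζ = |ln 0.147|/√(π²+ln²0.147) = 0.521.
t_p = π/ω_d ⇒ ω_d = 544 rad/s; then ω_n = ω_d/√(1−ζ²) = 637 rad/s.
t_s ≈ 4/(ζω_n) = 4/(0.521·637) = 0.0121 s.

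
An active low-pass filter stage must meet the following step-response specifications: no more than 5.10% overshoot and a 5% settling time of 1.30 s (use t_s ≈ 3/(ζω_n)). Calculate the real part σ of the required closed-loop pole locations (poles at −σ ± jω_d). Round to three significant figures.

σ ≈ 2.31

The settling-time spec alone fixes σ = ζω_n = 3/t_s = 3/1.30 = 2.31.
(Overshoot then fixes ζ = 0.688 and hence ω_d = σ·√(1−ζ²)/ζ = 2.44 rad/s.)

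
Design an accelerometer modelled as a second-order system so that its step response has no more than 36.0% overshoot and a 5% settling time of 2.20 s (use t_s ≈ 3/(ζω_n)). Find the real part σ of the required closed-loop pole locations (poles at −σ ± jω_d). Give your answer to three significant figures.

σ ≈ 1.36

The settling-time spec alone fixes σ = ζω_n = 3/t_s = 3/2.20 = 1.36.
(Overshoot then fixes ζ = 0.309 and hence ω_d = σ·√(1−ζ²)/ζ = 4.19 rad/s.)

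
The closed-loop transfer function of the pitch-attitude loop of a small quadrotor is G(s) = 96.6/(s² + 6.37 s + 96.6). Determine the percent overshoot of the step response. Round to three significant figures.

%OS ≈ 34.1%

Matching coefficients with s² + 2ζω_n s + ω_n² gives ω_n² = 96.6 ⇒ ω_n = 9.83 rad/s, and ζ = 6.37/(2ω_n) = 0.324.
%OS = 100 e^{−πζ/√(1−ζ²)} with ζ = 0.324 gives 34.1%.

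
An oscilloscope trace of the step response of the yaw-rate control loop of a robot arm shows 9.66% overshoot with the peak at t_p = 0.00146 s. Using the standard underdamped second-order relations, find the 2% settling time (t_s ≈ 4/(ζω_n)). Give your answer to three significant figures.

t_s ≈ 0.00250 s

From the overshoot, ζ = −ln(OS)/√(π²+ln²(OS)) = 0.597.
t_p = π/ω_d ⇒ ω_d = 2150 rad/s; then ω_n = ω_d/√(1−ζ²) = 2680 rad/s.
t_s ≈ 4/(ζω_n) = 4/(0.597·2680) = 0.00250 s.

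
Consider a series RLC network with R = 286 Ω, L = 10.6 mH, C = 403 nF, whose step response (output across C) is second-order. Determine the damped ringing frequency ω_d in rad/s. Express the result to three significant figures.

ω_d ≈ 7220 rad/s

For a series RLC circuit (capacitor voltage as output), ω_n = 1/√(LC) = 1/√(10.6 mH · 403 nF) = 15300 rad/s.
ζ = (R/2)·√(C/L) = (286/2)·√(403 nF/10.6 mH) = 0.882.
ω_d = 15300·√(1 − 0.882²) = 7220 rad/s.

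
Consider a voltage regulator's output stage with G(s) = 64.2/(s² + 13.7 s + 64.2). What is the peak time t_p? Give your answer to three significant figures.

ω_n = √64.2 = 8.01 rad/s; ζ = 13.7/(2·8.01) = 0.855.
ω_d = ω_n√(1−ζ²) = 4.16 rad/s. Then t_p = π/ω_d = 0.756 s.

t_p ≈ 0.756 s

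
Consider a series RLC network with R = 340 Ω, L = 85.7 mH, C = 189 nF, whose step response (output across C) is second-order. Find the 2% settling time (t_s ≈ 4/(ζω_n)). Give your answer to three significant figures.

t_s ≈ 0.00202 s

For a series RLC circuit (capacitor voltage as output), ω_n = 1/√(LC) = 1/√(85.7 mH · 189 nF) = 7860 rad/s.
ζ = (R/2)·√(C/L) = (340/2)·√(189 nF/85.7 mH) = 0.252.
t_s ≈ 4/(ζω_n) = 0.00202 s.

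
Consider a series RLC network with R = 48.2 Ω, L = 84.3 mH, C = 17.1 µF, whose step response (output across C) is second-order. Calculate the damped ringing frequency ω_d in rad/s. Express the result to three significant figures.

For a series RLC circuit (capacitor voltage as output), ω_n = 1/√(LC) = 1/√(84.3 mH · 17.1 µF) = 833 rad/s.
ζ = (R/2)·√(C/L) = (48.2/2)·√(17.1 µF/84.3 mH) = 0.343.
ω_d = ω_n√(1−ζ²) = 782 rad/s.

ω_d ≈ 782 rad/s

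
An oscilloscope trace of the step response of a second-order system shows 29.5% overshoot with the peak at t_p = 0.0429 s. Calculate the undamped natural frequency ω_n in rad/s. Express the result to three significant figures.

The overshoot fixes ζ = −ln(OS)/√(π²+ln²(OS)) = 0.362.
t_p = π/ω_d ⇒ ω_d = 73.2 rad/s; then ω_n = ω_d/√(1−ζ²) = 78.6 rad/s.

ω_n ≈ 78.6 rad/s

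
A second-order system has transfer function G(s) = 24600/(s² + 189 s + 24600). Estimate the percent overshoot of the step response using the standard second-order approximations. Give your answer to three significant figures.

%OS ≈ 9.33%

Matching coefficients with s² + 2ζω_n s + ω_n² gives ω_n² = 24600 ⇒ ω_n = 157 rad/s, and ζ = 189/(2ω_n) = 0.603.
Overshoot: exp(−π·0.603/√(1−0.603²)) = 0.0933, i.e. 9.33%.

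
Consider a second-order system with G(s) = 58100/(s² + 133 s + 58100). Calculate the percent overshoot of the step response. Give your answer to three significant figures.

Comparing the denominator to s² + 2ζω_n s + ω_n²: ω_n = √58100 = 241 rad/s, and 2ζω_n = 133 so ζ = 133/(2·241) = 0.276.
%OS = 100·exp(−πζ/√(1−ζ²)) = 40.6%.

%OS ≈ 40.6%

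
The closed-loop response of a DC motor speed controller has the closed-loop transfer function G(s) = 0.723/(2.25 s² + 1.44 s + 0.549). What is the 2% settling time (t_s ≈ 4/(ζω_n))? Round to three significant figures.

t_s ≈ 12.5 s

Dividing through by 2.25: denominator becomes s² + 0.6400 s + 0.2440.
So ω_n = √0.2440 = 0.494 rad/s and ζ = 0.6400/(2·0.494) = 0.648.
t_s ≈ 4/(ζω_n) = 12.5 s.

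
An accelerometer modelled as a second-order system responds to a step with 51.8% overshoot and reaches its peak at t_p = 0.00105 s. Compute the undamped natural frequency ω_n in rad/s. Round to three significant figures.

The overshoot fixes ζ = −ln(OS)/√(π²+ln²(OS)) = 0.205.
From t_p = π/ω_d, ω_d = π/0.00105 = 2990 rad/s, so ω_n = ω_d/√(1−ζ²) = 3060 rad/s.

ω_n ≈ 3060 rad/s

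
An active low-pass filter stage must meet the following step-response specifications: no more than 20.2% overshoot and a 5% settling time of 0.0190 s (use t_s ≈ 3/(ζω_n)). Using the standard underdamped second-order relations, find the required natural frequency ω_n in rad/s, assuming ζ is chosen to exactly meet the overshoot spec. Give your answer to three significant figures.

ω_n ≈ 348 rad/s

From %OS = 100·exp(−πζ/√(1−ζ²)), invert to get ζ = −ln(OS)/√(π² + ln²(OS)) with OS = 0.202.
−ln 0.202 = 1.599, so ζ = 1.599/√(π² + 2.558) = 0.454.
From t_s ≈ 3/(ζω_n): ω_n = 3/(ζ·t_s) = 3/(0.454·0.0190) = 348 rad/s.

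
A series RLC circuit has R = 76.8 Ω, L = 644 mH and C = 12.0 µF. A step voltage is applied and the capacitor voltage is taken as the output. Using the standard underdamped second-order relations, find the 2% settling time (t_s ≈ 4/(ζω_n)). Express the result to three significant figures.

t_s ≈ 0.0671 s

For a series RLC circuit (capacitor voltage as output), ω_n = 1/√(LC) = 1/√(644 mH · 12.0 µF) = 360 rad/s.
ζ = (R/2)·√(C/L) = (76.8/2)·√(12.0 µF/644 mH) = 0.166.
t_s ≈ 4/(ζω_n) = 0.0671 s.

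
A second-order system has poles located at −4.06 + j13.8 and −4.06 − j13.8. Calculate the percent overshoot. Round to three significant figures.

|pole| = ω_n = √(4.06² + 13.8²) = 14.4 rad/s; ζ = cos θ = σ/ω_n = 0.282.
Overshoot: exp(−π·0.282/√(1−0.282²)) = 0.397, i.e. 39.7%.

%OS ≈ 39.7%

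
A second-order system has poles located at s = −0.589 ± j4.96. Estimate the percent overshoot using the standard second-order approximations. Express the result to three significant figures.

With σ = 0.589, ω_d = 4.96: ω_n = √(σ²+ω_d²) = 4.99 rad/s, ζ = σ/ω_n = 0.118.
%OS = 100·exp(−πζ/√(1−ζ²)) = 68.9%.

%OS ≈ 68.9%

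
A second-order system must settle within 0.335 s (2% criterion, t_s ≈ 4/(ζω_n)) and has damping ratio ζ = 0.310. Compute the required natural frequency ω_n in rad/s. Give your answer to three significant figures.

ω_n ≈ 38.5 rad/s

Rearranging t_s ≈ 4/(ζω_n) gives ω_n = 4/(ζ·t_s) = 4/(0.310 × 0.335) = 38.5 rad/s.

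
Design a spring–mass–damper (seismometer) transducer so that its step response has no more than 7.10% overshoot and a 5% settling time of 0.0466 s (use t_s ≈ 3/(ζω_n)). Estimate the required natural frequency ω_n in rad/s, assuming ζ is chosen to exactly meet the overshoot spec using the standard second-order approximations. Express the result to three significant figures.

ζ = −ln(OS)/√(π² + (ln OS)²). With OS = 0.0710, ln OS = −2.645 and ζ = 2.645/4.107 = 0.644.
Then ω_n = 3/(ζ t_s) = 3/(0.644 × 0.0466) = 100 rad/s.

ω_n ≈ 100 rad/s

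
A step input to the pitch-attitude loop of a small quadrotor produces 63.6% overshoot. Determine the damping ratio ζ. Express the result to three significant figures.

ζ ≈ 0.143

From %OS = 100·exp(−πζ/√(1−ζ²)), invert to get ζ = −ln(OS)/√(π² + ln²(OS)) with OS = 0.636.
−ln 0.636 = 0.4526, so ζ = 0.4526/√(π² + 0.2048) = 0.143.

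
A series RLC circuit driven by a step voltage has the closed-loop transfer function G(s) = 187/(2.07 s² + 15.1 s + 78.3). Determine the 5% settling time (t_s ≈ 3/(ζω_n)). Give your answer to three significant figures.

Dividing through by 2.07: denominator becomes s² + 7.295 s + 37.83.
So ω_n = √37.83 = 6.15 rad/s and ζ = 7.295/(2·6.15) = 0.593.
t_s ≈ 3/(ζω_n) = 0.823 s.

t_s ≈ 0.823 s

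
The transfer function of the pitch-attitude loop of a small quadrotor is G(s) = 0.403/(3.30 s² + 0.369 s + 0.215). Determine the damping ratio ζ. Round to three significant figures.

Dividing through by 3.30: denominator becomes s² + 0.1118 s + 0.06515.
So ω_n = √0.06515 = 0.255 rad/s and ζ = 0.1118/(2·0.255) = 0.219.

ζ ≈ 0.219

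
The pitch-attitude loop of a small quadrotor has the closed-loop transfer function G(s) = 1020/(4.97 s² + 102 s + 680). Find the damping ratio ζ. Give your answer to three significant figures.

Dividing through by 4.97: denominator becomes s² + 20.52 s + 136.8.
So ω_n = √136.8 = 11.7 rad/s and ζ = 20.52/(2·11.7) = 0.877.

ζ ≈ 0.877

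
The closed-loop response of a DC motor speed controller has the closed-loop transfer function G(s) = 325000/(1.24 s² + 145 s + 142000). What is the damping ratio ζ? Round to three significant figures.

ζ ≈ 0.173

Dividing through by 1.24: denominator becomes s² + 116.9 s + 114500.
So ω_n = √114500 = 338 rad/s and ζ = 116.9/(2·338) = 0.173.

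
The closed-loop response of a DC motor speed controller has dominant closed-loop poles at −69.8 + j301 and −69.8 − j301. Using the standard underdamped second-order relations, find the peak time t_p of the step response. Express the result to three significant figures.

t_p = π/ω_d with ω_d = 301 (the imaginary part), so t_p = 0.0104 s.

t_p ≈ 0.0104 s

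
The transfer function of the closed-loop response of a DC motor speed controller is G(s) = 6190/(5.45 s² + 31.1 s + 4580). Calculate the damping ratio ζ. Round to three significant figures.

Dividing through by 5.45: denominator becomes s² + 5.706 s + 840.4.
So ω_n = √840.4 = 29.0 rad/s and ζ = 5.706/(2·29.0) = 0.0984.

ζ ≈ 0.0984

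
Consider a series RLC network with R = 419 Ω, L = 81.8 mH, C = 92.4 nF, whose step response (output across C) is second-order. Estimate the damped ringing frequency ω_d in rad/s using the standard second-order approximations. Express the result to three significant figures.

For a series RLC circuit (capacitor voltage as output), ω_n = 1/√(LC) = 1/√(81.8 mH · 92.4 nF) = 11500 rad/s.
ζ = (R/2)·√(C/L) = (419/2)·√(92.4 nF/81.8 mH) = 0.223.
The damped frequency ω_d = ω_n√(1−ζ²) = 11200 rad/s.

ω_d ≈ 11200 rad/s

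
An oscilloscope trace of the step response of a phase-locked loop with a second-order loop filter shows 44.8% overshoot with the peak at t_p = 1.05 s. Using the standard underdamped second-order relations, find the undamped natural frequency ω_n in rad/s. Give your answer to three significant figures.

ζ from %OS: ζ = |ln 0.448|/√(π²+ln²0.448) = 0.248.
From t_p = π/ω_d, ω_d = π/1.05 = 2.99 rad/s, so ω_n = ω_d/√(1−ζ²) = 3.09 rad/s.

ω_n ≈ 3.09 rad/s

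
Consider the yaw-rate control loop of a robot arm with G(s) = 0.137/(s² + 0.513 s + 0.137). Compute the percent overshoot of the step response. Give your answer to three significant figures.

Matching coefficients with s² + 2ζω_n s + ω_n² gives ω_n² = 0.137 ⇒ ω_n = 0.370 rad/s, and ζ = 0.513/(2ω_n) = 0.693.
%OS = 100·exp(−πζ/√(1−ζ²)) = 4.88%.

%OS ≈ 4.88%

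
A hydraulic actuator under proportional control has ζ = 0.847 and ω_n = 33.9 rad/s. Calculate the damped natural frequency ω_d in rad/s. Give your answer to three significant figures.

ω_d ≈ 18.0 rad/s

ω_d = ω_n√(1−ζ²) = 33.9·√0.283 = 18.0 rad/s.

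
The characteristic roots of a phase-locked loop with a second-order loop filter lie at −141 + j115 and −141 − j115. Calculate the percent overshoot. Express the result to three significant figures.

%OS ≈ 2.12%

The poles are at −σ ± jω_d with σ = 141 and ω_d = 115, so ω_n = √(σ²+ω_d²) = 182 rad/s and ζ = σ/ω_n = 0.775.
Overshoot: exp(−π·0.775/√(1−0.775²)) = 0.0212, i.e. 2.12%.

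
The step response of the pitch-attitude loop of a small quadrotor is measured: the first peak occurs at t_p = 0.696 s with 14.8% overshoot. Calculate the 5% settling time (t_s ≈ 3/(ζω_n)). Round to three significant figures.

The overshoot fixes ζ = −ln(OS)/√(π²+ln²(OS)) = 0.520.
t_p = π/ω_d ⇒ ω_d = 4.51 rad/s; then ω_n = ω_d/√(1−ζ²) = 5.28 rad/s.
t_s ≈ 3/(ζω_n) = 3/(0.520·5.28) = 1.09 s.

t_s ≈ 1.09 s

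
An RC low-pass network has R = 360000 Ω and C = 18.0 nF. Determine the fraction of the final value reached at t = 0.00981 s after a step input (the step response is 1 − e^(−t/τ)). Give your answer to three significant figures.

y/y_∞ ≈ 0.780

τ = RC = 360000 × 18.0 nF = 0.00648 s.
y(t)/y_∞ = 1 − e^(−t/τ) = 1 − e^(−0.00981/0.00648) = 1 − e^(−1.51) = 0.780.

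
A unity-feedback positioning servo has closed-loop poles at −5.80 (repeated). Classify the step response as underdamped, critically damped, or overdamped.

critically damped

Since there is a repeated negative-real pole, the response is critically damped.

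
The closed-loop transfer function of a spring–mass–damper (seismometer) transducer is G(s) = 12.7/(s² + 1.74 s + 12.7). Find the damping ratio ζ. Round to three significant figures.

ζ ≈ 0.244

Comparing the denominator to s² + 2ζω_n s + ω_n²: ω_n = √12.7 = 3.56 rad/s, and 2ζω_n = 1.74 so ζ = 1.74/(2·3.56) = 0.244.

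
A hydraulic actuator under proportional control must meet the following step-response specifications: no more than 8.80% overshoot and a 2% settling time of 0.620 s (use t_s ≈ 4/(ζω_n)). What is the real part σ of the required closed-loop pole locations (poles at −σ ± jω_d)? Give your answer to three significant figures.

The settling-time spec alone fixes σ = ζω_n = 4/t_s = 4/0.620 = 6.45.
(Overshoot then fixes ζ = 0.612 and hence ω_d = σ·√(1−ζ²)/ζ = 8.34 rad/s.)

σ ≈ 6.45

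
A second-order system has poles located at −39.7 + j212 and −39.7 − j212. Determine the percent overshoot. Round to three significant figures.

%OS ≈ 55.5%

|pole| = ω_n = √(39.7² + 212²) = 216 rad/s; ζ = cos θ = σ/ω_n = 0.184.
%OS = 100·exp(−πζ/√(1−ζ²)) = 55.5%.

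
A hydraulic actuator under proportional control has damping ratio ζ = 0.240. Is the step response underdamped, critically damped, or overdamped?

Since ζ = 0.240 < 1, the system is underdamped.

underdamped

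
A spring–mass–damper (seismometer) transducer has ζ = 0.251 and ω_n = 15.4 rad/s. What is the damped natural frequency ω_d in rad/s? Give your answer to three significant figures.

ω_d ≈ 14.9 rad/s

ω_d = ω_n√(1−ζ²) = 15.4·√0.937 = 14.9 rad/s.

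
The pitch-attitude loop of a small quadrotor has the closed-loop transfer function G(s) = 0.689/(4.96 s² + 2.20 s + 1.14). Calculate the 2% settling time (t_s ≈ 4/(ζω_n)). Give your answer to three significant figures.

Dividing through by 4.96: denominator becomes s² + 0.4435 s + 0.2298.
So ω_n = √0.2298 = 0.479 rad/s and ζ = 0.4435/(2·0.479) = 0.463.
t_s ≈ 4/(ζω_n) = 18.0 s.

t_s ≈ 18.0 s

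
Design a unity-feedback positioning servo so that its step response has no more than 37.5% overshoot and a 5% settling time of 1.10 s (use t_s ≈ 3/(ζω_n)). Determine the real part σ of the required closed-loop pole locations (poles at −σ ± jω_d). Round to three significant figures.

σ ≈ 2.73

The settling-time spec alone fixes σ = ζω_n = 3/t_s = 3/1.10 = 2.73.
(Overshoot then fixes ζ = 0.298 and hence ω_d = σ·√(1−ζ²)/ζ = 8.74 rad/s.)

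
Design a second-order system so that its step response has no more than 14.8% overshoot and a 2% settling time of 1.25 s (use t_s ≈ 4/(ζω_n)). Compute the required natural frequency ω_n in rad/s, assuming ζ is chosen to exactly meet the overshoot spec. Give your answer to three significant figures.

From %OS = 100·exp(−πζ/√(1−ζ²)), invert to get ζ = −ln(OS)/√(π² + ln²(OS)) with OS = 0.148.
−ln 0.148 = 1.911, so ζ = 1.911/√(π² + 3.650) = 0.520.
From t_s ≈ 4/(ζω_n): ω_n = 4/(ζ·t_s) = 4/(0.520·1.25) = 6.16 rad/s.

ω_n ≈ 6.16 rad/s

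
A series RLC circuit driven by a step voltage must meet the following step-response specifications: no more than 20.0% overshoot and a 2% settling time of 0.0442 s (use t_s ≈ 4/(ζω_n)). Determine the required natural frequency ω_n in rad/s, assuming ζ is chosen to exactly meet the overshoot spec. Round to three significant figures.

ζ = −ln(OS)/√(π² + (ln OS)²). With OS = 0.200, ln OS = −1.609 and ζ = 1.609/3.530 = 0.456.
From t_s ≈ 4/(ζω_n): ω_n = 4/(ζ·t_s) = 4/(0.456·0.0442) = 198 rad/s.

ω_n ≈ 198 rad/s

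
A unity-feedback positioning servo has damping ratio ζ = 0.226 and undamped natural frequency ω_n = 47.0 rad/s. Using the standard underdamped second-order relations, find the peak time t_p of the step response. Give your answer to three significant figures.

The damped frequency is ω_d = ω_n√(1−ζ²) = 47.0·√(1−0.0511) = 45.8 rad/s.
Peak time t_p = π/ω_d = π/45.8 = 0.0686 s.

t_p ≈ 0.0686 s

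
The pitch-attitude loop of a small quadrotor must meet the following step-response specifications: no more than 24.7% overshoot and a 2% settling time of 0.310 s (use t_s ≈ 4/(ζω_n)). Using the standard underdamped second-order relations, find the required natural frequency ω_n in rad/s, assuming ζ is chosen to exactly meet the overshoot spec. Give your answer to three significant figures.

ω_n ≈ 31.7 rad/s

From %OS = 100·exp(−πζ/√(1−ζ²)), invert to get ζ = −ln(OS)/√(π² + ln²(OS)) with OS = 0.247.
−ln 0.247 = 1.398, so ζ = 1.398/√(π² + 1.955) = 0.407.
From t_s ≈ 4/(ζω_n): ω_n = 4/(ζ·t_s) = 4/(0.407·0.310) = 31.7 rad/s.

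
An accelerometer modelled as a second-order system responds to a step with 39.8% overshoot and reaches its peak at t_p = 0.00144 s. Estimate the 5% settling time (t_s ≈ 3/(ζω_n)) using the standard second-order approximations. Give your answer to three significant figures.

ζ from %OS: ζ = |ln 0.398|/√(π²+ln²0.398) = 0.281.
From t_p = π/ω_d, ω_d = π/0.00144 = 2180 rad/s, so ω_n = ω_d/√(1−ζ²) = 2270 rad/s.
t_s ≈ 3/(ζω_n) = 3/(0.281·2270) = 0.00469 s.

t_s ≈ 0.00469 s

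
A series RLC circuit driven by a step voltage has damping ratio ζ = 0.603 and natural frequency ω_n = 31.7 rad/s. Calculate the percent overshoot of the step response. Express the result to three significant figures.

%OS ≈ 9.30%

For an underdamped second-order system, %OS = 100·exp(−πζ/√(1−ζ²)).
πζ/√(1−ζ²) = π·0.603/√(1−0.364) = 2.375, so %OS = 100·e^(−2.375) = 9.30%.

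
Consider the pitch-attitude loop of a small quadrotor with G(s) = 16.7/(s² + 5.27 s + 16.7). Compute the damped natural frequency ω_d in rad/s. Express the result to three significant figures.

ω_n = √16.7 = 4.09 rad/s; ζ = 5.27/(2·4.09) = 0.645.
ω_d = 4.09·√(1 − 0.645²) = 3.12 rad/s.

ω_d ≈ 3.12 rad/s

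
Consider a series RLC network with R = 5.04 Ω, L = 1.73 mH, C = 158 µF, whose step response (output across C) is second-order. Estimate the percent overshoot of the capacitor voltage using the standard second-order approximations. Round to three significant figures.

%OS ≈ 2.49%

For a series RLC circuit (capacitor voltage as output), ω_n = 1/√(LC) = 1/√(1.73 mH · 158 µF) = 1910 rad/s.
ζ = (R/2)·√(C/L) = (5.04/2)·√(158 µF/1.73 mH) = 0.762.
%OS = 100·exp(−πζ/√(1−ζ²)) = 2.49%.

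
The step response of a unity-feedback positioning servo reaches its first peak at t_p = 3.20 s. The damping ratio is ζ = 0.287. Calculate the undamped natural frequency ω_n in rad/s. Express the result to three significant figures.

Peak time t_p = π/ω_d, so ω_d = π/t_p = π/3.20 = 0.982 rad/s.
ω_n = ω_d/√(1−ζ²) = 0.982/√0.918 = 1.02 rad/s.

ω_n ≈ 1.02 rad/s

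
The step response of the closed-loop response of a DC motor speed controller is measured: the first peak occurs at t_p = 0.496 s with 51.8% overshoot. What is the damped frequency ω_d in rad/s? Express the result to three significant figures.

t_p = π/ω_d, so ω_d = π/0.496 = 6.33 rad/s.

ω_d ≈ 6.33 rad/s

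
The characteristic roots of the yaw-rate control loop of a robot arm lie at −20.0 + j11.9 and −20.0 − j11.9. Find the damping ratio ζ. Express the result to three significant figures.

With σ = 20.0, ω_d = 11.9: ω_n = √(σ²+ω_d²) = 23.3 rad/s, ζ = σ/ω_n = 0.859.

ζ ≈ 0.859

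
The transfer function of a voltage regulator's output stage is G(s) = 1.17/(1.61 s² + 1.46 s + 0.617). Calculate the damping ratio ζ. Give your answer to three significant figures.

ζ ≈ 0.732

Dividing through by 1.61: denominator becomes s² + 0.9068 s + 0.3832.
So ω_n = √0.3832 = 0.619 rad/s and ζ = 0.9068/(2·0.619) = 0.732.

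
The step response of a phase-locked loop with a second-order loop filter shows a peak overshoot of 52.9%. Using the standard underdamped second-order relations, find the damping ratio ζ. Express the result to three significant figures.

From %OS = 100·exp(−πζ/√(1−ζ²)), invert to get ζ = −ln(OS)/√(π² + ln²(OS)) with OS = 0.529.
−ln 0.529 = 0.6368, so ζ = 0.6368/√(π² + 0.4055) = 0.199.

ζ ≈ 0.199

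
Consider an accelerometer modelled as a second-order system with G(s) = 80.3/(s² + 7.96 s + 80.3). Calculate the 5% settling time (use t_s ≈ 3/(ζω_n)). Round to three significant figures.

t_s ≈ 0.754 s

ω_n = √80.3 = 8.96 rad/s; ζ = 7.96/(2·8.96) = 0.444.
t_s ≈ 3/(ζω_n) = 3/(0.444·8.96) = 0.754 s.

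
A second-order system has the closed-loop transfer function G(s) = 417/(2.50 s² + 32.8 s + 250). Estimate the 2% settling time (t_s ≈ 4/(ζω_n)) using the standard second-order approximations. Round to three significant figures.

t_s ≈ 0.610 s

Dividing through by 2.50: denominator becomes s² + 13.12 s + 100.0.
So ω_n = √100.0 = 10.0 rad/s and ζ = 13.12/(2·10.0) = 0.656.
t_s ≈ 4/(ζω_n) = 0.610 s.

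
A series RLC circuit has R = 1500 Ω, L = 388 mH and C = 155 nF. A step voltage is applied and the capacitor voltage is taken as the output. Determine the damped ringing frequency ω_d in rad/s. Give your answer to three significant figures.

For a series RLC circuit (capacitor voltage as output), ω_n = 1/√(LC) = 1/√(388 mH · 155 nF) = 4080 rad/s.
ζ = (R/2)·√(C/L) = (1500/2)·√(155 nF/388 mH) = 0.474.
The damped frequency ω_d = ω_n√(1−ζ²) = 3590 rad/s.

ω_d ≈ 3590 rad/s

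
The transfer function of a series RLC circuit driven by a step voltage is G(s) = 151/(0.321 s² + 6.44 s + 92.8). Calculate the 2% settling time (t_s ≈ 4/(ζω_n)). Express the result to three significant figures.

Dividing through by 0.321: denominator becomes s² + 20.06 s + 289.1.
So ω_n = √289.1 = 17.0 rad/s and ζ = 20.06/(2·17.0) = 0.590.
t_s ≈ 4/(ζω_n) = 0.399 s.

t_s ≈ 0.399 s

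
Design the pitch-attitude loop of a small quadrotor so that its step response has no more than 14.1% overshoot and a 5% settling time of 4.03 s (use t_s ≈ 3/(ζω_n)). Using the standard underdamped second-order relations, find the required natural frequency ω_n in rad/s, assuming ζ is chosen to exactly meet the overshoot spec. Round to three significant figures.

ω_n ≈ 1.41 rad/s

ζ = −ln(OS)/√(π² + (ln OS)²). With OS = 0.141, ln OS = −1.959 and ζ = 1.959/3.702 = 0.529.
Then ω_n = 3/(ζ t_s) = 3/(0.529 × 4.03) = 1.41 rad/s.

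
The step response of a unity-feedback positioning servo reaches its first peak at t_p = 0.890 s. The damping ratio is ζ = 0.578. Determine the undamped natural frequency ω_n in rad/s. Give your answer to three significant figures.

ω_n ≈ 4.33 rad/s

Peak time t_p = π/ω_d, so ω_d = π/t_p = π/0.890 = 3.53 rad/s.
ω_n = ω_d/√(1−ζ²) = 3.53/√0.666 = 4.33 rad/s.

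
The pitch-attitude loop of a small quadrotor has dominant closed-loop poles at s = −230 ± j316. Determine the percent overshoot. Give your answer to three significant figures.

The poles are at −σ ± jω_d with σ = 230 and ω_d = 316, so ω_n = √(σ²+ω_d²) = 391 rad/s and ζ = σ/ω_n = 0.588.
%OS = 100 e^{−πζ/√(1−ζ²)} with ζ = 0.588 gives 10.2%.

%OS ≈ 10.2%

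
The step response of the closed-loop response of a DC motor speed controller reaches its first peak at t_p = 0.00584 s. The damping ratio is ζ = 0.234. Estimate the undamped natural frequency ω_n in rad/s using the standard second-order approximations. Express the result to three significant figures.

ω_n ≈ 553 rad/s

Peak time t_p = π/ω_d, so ω_d = π/t_p = π/0.00584 = 538 rad/s.
ω_n = ω_d/√(1−ζ²) = 538/√0.945 = 553 rad/s.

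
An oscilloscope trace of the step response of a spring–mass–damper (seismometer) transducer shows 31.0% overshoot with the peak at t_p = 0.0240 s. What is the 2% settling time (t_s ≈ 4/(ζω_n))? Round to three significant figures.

t_s ≈ 0.0820 s

The overshoot fixes ζ = −ln(OS)/√(π²+ln²(OS)) = 0.349.
t_p = π/ω_d ⇒ ω_d = 131 rad/s; then ω_n = ω_d/√(1−ζ²) = 140 rad/s.
t_s ≈ 4/(ζω_n) = 4/(0.349·140) = 0.0820 s.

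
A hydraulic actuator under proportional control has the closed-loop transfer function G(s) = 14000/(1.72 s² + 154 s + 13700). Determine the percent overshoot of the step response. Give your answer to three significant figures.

Dividing through by 1.72: denominator becomes s² + 89.53 s + 7965.
So ω_n = √7965 = 89.2 rad/s and ζ = 89.53/(2·89.2) = 0.502.
%OS = 100 e^{−πζ/√(1−ζ²)} with ζ = 0.502 gives 16.2%.

%OS ≈ 16.2%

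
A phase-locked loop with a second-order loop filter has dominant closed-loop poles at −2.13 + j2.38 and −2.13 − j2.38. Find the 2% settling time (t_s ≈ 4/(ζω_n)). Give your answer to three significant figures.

For poles at −σ ± jω_d, ζω_n = σ = 2.13, so t_s ≈ 4/σ = 1.88 s.

t_s ≈ 1.88 s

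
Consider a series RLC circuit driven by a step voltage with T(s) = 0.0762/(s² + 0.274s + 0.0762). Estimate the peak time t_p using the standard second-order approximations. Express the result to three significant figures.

t_p ≈ 13.1 s

Comparing the denominator to s² + 2ζω_n s + ω_n²: ω_n = √0.0762 = 0.276 rad/s, and 2ζω_n = 0.274 so ζ = 0.274/(2·0.276) = 0.496.
ω_d = 0.276·√(1 − 0.496²) = 0.240 rad/s. Then t_p = π/ω_d = 13.1 s.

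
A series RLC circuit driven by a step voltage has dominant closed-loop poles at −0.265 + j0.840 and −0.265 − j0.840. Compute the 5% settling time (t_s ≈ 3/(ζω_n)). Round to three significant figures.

t_s ≈ 11.3 s

For poles at −σ ± jω_d, ζω_n = σ = 0.265, so t_s ≈ 3/σ = 11.3 s.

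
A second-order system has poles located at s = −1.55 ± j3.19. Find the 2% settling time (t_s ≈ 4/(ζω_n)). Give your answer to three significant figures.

For poles at −σ ± jω_d, ζω_n = σ = 1.55, so t_s ≈ 4/σ = 2.58 s.

t_s ≈ 2.58 s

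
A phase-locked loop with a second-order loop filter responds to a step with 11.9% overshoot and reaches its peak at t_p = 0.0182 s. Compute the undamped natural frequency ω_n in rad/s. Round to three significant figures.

ω_n ≈ 209 rad/s

The overshoot fixes ζ = −ln(OS)/√(π²+ln²(OS)) = 0.561.
t_p = π/ω_d ⇒ ω_d = 173 rad/s; then ω_n = ω_d/√(1−ζ²) = 209 rad/s.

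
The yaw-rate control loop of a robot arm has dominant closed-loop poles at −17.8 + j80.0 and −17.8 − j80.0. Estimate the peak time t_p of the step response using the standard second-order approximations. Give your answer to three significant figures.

t_p = π/ω_d with ω_d = 80.0 (the imaginary part), so t_p = 0.0393 s.

t_p ≈ 0.0393 s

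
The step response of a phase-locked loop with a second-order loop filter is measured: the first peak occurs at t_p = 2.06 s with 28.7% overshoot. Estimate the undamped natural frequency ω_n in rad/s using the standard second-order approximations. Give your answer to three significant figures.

ζ from %OS: ζ = |ln 0.287|/√(π²+ln²0.287) = 0.369.
t_p = π/ω_d ⇒ ω_d = 1.53 rad/s; then ω_n = ω_d/√(1−ζ²) = 1.64 rad/s.

ω_n ≈ 1.64 rad/s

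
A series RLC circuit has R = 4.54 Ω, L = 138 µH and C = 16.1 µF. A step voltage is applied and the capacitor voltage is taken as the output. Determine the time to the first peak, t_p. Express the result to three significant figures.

t_p ≈ 0.000234 s

For a series RLC circuit (capacitor voltage as output), ω_n = 1/√(LC) = 1/√(138 µH · 16.1 µF) = 21200 rad/s.
ζ = (R/2)·√(C/L) = (4.54/2)·√(16.1 µF/138 µH) = 0.775.
ω_d = 21200·√(1 − 0.775²) = 13400 rad/s. t_p = π/ω_d = 0.000234 s.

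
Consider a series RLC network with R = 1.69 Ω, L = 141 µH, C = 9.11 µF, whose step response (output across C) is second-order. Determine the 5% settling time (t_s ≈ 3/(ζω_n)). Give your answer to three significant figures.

For a series RLC circuit (capacitor voltage as output), ω_n = 1/√(LC) = 1/√(141 µH · 9.11 µF) = 27900 rad/s.
ζ = (R/2)·√(C/L) = (1.69/2)·√(9.11 µF/141 µH) = 0.215.
t_s ≈ 3/(ζω_n) = 0.000501 s.

t_s ≈ 0.000501 s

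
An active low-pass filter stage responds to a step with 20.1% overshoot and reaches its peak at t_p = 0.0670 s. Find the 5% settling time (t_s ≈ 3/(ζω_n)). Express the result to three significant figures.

t_s ≈ 0.125 s

From the overshoot, ζ = −ln(OS)/√(π²+ln²(OS)) = 0.455.
t_p = π/ω_d ⇒ ω_d = 46.9 rad/s; then ω_n = ω_d/√(1−ζ²) = 52.7 rad/s.
t_s ≈ 3/(ζω_n) = 3/(0.455·52.7) = 0.125 s.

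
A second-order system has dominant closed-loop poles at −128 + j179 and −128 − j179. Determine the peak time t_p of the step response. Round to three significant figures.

t_p = π/ω_d with ω_d = 179 (the imaginary part), so t_p = 0.0176 s.

t_p ≈ 0.0176 s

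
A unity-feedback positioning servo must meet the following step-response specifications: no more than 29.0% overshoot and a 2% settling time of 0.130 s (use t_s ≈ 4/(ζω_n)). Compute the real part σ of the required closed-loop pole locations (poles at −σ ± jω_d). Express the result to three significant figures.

The settling-time spec alone fixes σ = ζω_n = 4/t_s = 4/0.130 = 30.8.
(Overshoot then fixes ζ = 0.367 and hence ω_d = σ·√(1−ζ²)/ζ = 78.1 rad/s.)

σ ≈ 30.8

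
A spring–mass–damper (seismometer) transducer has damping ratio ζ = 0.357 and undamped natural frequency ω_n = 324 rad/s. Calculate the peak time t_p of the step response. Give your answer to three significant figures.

The damped frequency is ω_d = ω_n√(1−ζ²) = 324·√(1−0.127) = 303 rad/s.
Peak time t_p = π/ω_d = π/303 = 0.0104 s.

t_p ≈ 0.0104 s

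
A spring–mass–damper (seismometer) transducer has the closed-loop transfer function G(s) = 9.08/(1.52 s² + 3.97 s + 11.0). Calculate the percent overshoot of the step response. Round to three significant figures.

Dividing through by 1.52: denominator becomes s² + 2.612 s + 7.237.
So ω_n = √7.237 = 2.69 rad/s and ζ = 2.612/(2·2.69) = 0.485.
%OS = 100·exp(−πζ/√(1−ζ²)) = 17.5%.

%OS ≈ 17.5%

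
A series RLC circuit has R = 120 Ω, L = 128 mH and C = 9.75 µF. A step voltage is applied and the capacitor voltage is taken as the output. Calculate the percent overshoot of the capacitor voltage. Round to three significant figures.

For a series RLC circuit (capacitor voltage as output), ω_n = 1/√(LC) = 1/√(128 mH · 9.75 µF) = 895 rad/s.
ζ = (R/2)·√(C/L) = (120/2)·√(9.75 µF/128 mH) = 0.524.
%OS = 100 e^{−πζ/√(1−ζ²)} with ζ = 0.524 gives 14.5%.

%OS ≈ 14.5%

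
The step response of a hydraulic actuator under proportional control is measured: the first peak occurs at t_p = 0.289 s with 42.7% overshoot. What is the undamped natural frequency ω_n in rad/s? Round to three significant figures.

ω_n ≈ 11.3 rad/s

ζ from %OS: ζ = |ln 0.427|/√(π²+ln²0.427) = 0.261.
From t_p = π/ω_d, ω_d = π/0.289 = 10.9 rad/s, so ω_n = ω_d/√(1−ζ²) = 11.3 rad/s.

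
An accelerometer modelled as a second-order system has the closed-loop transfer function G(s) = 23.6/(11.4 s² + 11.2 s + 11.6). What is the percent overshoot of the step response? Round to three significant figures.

Dividing through by 11.4: denominator becomes s² + 0.9825 s + 1.018.
So ω_n = √1.018 = 1.01 rad/s and ζ = 0.9825/(2·1.01) = 0.487.
%OS = 100 e^{−πζ/√(1−ζ²)} with ζ = 0.487 gives 17.3%.

%OS ≈ 17.3%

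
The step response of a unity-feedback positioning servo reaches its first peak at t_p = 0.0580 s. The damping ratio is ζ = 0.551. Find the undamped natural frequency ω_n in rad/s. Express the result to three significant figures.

Peak time t_p = π/ω_d, so ω_d = π/t_p = π/0.0580 = 54.2 rad/s.
ω_n = ω_d/√(1−ζ²) = 54.2/√0.696 = 64.9 rad/s.

ω_n ≈ 64.9 rad/s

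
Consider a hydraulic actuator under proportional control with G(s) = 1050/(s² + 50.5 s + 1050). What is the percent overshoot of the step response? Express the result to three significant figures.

ω_n = √1050 = 32.4 rad/s; ζ = 50.5/(2·32.4) = 0.779.
%OS = 100·exp(−πζ/√(1−ζ²)) = 2.01%.

%OS ≈ 2.01%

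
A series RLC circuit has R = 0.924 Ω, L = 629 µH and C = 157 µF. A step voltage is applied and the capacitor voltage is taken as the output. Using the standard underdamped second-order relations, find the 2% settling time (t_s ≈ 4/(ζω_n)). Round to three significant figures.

For a series RLC circuit (capacitor voltage as output), ω_n = 1/√(LC) = 1/√(629 µH · 157 µF) = 3180 rad/s.
ζ = (R/2)·√(C/L) = (0.924/2)·√(157 µF/629 µH) = 0.231.
t_s ≈ 4/(ζω_n) = 0.00545 s.

t_s ≈ 0.00545 s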